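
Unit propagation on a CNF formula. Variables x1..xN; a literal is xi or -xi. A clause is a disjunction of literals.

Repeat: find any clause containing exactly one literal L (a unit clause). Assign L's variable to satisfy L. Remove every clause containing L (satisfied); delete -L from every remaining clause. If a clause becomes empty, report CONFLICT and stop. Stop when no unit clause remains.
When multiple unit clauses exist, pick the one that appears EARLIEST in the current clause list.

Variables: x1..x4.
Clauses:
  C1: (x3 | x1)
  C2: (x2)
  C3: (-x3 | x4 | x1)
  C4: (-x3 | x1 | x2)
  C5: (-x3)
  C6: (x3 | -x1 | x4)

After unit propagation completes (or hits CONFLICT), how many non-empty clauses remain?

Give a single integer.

Answer: 0

Derivation:
unit clause [2] forces x2=T; simplify:
  satisfied 2 clause(s); 4 remain; assigned so far: [2]
unit clause [-3] forces x3=F; simplify:
  drop 3 from [3, 1] -> [1]
  drop 3 from [3, -1, 4] -> [-1, 4]
  satisfied 2 clause(s); 2 remain; assigned so far: [2, 3]
unit clause [1] forces x1=T; simplify:
  drop -1 from [-1, 4] -> [4]
  satisfied 1 clause(s); 1 remain; assigned so far: [1, 2, 3]
unit clause [4] forces x4=T; simplify:
  satisfied 1 clause(s); 0 remain; assigned so far: [1, 2, 3, 4]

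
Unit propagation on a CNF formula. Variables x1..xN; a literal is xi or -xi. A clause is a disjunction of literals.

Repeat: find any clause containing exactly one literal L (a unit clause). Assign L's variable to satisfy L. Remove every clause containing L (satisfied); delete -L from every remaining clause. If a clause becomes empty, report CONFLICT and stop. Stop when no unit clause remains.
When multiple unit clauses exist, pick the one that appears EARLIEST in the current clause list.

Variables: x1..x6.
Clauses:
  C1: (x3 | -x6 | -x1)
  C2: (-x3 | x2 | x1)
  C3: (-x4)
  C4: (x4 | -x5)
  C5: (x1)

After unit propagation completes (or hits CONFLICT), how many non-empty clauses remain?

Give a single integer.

Answer: 1

Derivation:
unit clause [-4] forces x4=F; simplify:
  drop 4 from [4, -5] -> [-5]
  satisfied 1 clause(s); 4 remain; assigned so far: [4]
unit clause [-5] forces x5=F; simplify:
  satisfied 1 clause(s); 3 remain; assigned so far: [4, 5]
unit clause [1] forces x1=T; simplify:
  drop -1 from [3, -6, -1] -> [3, -6]
  satisfied 2 clause(s); 1 remain; assigned so far: [1, 4, 5]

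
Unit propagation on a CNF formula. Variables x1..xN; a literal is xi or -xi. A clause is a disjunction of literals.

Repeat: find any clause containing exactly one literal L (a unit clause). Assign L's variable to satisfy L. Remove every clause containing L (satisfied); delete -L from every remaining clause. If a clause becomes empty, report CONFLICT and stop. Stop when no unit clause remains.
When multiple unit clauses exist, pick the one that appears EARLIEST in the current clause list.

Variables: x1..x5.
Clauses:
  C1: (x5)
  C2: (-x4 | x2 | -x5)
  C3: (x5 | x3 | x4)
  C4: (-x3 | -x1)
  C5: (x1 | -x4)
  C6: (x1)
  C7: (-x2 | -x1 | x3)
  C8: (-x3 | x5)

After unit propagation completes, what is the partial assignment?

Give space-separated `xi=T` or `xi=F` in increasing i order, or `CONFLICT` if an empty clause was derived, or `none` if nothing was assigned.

unit clause [5] forces x5=T; simplify:
  drop -5 from [-4, 2, -5] -> [-4, 2]
  satisfied 3 clause(s); 5 remain; assigned so far: [5]
unit clause [1] forces x1=T; simplify:
  drop -1 from [-3, -1] -> [-3]
  drop -1 from [-2, -1, 3] -> [-2, 3]
  satisfied 2 clause(s); 3 remain; assigned so far: [1, 5]
unit clause [-3] forces x3=F; simplify:
  drop 3 from [-2, 3] -> [-2]
  satisfied 1 clause(s); 2 remain; assigned so far: [1, 3, 5]
unit clause [-2] forces x2=F; simplify:
  drop 2 from [-4, 2] -> [-4]
  satisfied 1 clause(s); 1 remain; assigned so far: [1, 2, 3, 5]
unit clause [-4] forces x4=F; simplify:
  satisfied 1 clause(s); 0 remain; assigned so far: [1, 2, 3, 4, 5]

Answer: x1=T x2=F x3=F x4=F x5=T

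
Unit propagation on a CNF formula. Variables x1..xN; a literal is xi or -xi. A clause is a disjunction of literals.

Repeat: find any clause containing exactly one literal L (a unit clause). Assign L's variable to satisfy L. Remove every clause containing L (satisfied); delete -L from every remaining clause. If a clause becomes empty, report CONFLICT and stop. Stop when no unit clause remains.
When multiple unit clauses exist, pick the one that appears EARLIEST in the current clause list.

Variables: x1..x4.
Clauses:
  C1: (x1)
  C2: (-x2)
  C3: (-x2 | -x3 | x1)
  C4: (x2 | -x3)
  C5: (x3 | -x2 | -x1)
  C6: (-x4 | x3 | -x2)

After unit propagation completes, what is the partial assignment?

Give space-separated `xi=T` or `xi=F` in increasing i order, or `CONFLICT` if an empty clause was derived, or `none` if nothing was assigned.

unit clause [1] forces x1=T; simplify:
  drop -1 from [3, -2, -1] -> [3, -2]
  satisfied 2 clause(s); 4 remain; assigned so far: [1]
unit clause [-2] forces x2=F; simplify:
  drop 2 from [2, -3] -> [-3]
  satisfied 3 clause(s); 1 remain; assigned so far: [1, 2]
unit clause [-3] forces x3=F; simplify:
  satisfied 1 clause(s); 0 remain; assigned so far: [1, 2, 3]

Answer: x1=T x2=F x3=F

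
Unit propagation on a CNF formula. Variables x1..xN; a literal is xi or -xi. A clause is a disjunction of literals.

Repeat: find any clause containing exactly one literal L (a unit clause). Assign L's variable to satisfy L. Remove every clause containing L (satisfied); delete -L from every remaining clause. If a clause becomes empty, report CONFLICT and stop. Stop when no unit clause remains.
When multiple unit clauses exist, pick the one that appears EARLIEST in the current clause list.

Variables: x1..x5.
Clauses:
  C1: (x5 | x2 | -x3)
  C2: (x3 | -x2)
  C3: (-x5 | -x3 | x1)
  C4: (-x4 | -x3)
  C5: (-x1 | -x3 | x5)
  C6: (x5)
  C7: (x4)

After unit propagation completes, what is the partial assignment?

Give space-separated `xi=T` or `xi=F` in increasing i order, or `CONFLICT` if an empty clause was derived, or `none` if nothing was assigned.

unit clause [5] forces x5=T; simplify:
  drop -5 from [-5, -3, 1] -> [-3, 1]
  satisfied 3 clause(s); 4 remain; assigned so far: [5]
unit clause [4] forces x4=T; simplify:
  drop -4 from [-4, -3] -> [-3]
  satisfied 1 clause(s); 3 remain; assigned so far: [4, 5]
unit clause [-3] forces x3=F; simplify:
  drop 3 from [3, -2] -> [-2]
  satisfied 2 clause(s); 1 remain; assigned so far: [3, 4, 5]
unit clause [-2] forces x2=F; simplify:
  satisfied 1 clause(s); 0 remain; assigned so far: [2, 3, 4, 5]

Answer: x2=F x3=F x4=T x5=T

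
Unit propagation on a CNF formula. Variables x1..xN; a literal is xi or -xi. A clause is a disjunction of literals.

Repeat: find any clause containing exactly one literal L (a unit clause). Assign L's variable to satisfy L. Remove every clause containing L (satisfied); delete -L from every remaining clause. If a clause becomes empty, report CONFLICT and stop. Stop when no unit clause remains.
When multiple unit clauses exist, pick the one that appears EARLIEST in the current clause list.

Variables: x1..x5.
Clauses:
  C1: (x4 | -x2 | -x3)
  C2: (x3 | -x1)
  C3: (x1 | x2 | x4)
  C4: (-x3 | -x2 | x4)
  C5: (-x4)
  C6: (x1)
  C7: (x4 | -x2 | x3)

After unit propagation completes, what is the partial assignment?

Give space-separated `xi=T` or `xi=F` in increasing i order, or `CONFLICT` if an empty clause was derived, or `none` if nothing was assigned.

Answer: x1=T x2=F x3=T x4=F

Derivation:
unit clause [-4] forces x4=F; simplify:
  drop 4 from [4, -2, -3] -> [-2, -3]
  drop 4 from [1, 2, 4] -> [1, 2]
  drop 4 from [-3, -2, 4] -> [-3, -2]
  drop 4 from [4, -2, 3] -> [-2, 3]
  satisfied 1 clause(s); 6 remain; assigned so far: [4]
unit clause [1] forces x1=T; simplify:
  drop -1 from [3, -1] -> [3]
  satisfied 2 clause(s); 4 remain; assigned so far: [1, 4]
unit clause [3] forces x3=T; simplify:
  drop -3 from [-2, -3] -> [-2]
  drop -3 from [-3, -2] -> [-2]
  satisfied 2 clause(s); 2 remain; assigned so far: [1, 3, 4]
unit clause [-2] forces x2=F; simplify:
  satisfied 2 clause(s); 0 remain; assigned so far: [1, 2, 3, 4]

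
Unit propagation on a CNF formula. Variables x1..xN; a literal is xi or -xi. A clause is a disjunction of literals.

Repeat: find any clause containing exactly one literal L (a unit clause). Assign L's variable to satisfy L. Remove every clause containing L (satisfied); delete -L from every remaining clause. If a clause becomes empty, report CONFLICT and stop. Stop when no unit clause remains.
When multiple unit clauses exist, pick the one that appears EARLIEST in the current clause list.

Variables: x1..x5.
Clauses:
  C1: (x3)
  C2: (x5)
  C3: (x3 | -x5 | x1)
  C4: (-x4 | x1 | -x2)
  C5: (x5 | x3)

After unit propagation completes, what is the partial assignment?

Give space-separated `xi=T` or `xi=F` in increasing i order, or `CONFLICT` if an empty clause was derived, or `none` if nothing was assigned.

unit clause [3] forces x3=T; simplify:
  satisfied 3 clause(s); 2 remain; assigned so far: [3]
unit clause [5] forces x5=T; simplify:
  satisfied 1 clause(s); 1 remain; assigned so far: [3, 5]

Answer: x3=T x5=T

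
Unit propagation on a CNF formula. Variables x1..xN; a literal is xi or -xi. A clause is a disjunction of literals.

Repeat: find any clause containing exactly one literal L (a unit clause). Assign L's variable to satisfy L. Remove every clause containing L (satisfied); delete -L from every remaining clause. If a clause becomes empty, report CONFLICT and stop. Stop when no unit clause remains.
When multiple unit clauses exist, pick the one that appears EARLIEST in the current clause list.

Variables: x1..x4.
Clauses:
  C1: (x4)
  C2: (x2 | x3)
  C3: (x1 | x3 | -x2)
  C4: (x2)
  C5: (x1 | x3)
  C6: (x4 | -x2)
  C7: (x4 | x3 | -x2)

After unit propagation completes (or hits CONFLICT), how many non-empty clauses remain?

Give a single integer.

Answer: 2

Derivation:
unit clause [4] forces x4=T; simplify:
  satisfied 3 clause(s); 4 remain; assigned so far: [4]
unit clause [2] forces x2=T; simplify:
  drop -2 from [1, 3, -2] -> [1, 3]
  satisfied 2 clause(s); 2 remain; assigned so far: [2, 4]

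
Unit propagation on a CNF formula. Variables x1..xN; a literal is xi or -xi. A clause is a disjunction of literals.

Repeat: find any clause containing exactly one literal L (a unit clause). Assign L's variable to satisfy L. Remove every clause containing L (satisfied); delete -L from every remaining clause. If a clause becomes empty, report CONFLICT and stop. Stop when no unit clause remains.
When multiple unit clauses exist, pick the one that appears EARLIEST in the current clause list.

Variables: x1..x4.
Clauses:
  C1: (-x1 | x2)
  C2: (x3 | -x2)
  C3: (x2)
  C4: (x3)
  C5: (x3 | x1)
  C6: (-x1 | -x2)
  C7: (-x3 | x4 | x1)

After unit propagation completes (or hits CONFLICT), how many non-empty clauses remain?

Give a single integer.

Answer: 0

Derivation:
unit clause [2] forces x2=T; simplify:
  drop -2 from [3, -2] -> [3]
  drop -2 from [-1, -2] -> [-1]
  satisfied 2 clause(s); 5 remain; assigned so far: [2]
unit clause [3] forces x3=T; simplify:
  drop -3 from [-3, 4, 1] -> [4, 1]
  satisfied 3 clause(s); 2 remain; assigned so far: [2, 3]
unit clause [-1] forces x1=F; simplify:
  drop 1 from [4, 1] -> [4]
  satisfied 1 clause(s); 1 remain; assigned so far: [1, 2, 3]
unit clause [4] forces x4=T; simplify:
  satisfied 1 clause(s); 0 remain; assigned so far: [1, 2, 3, 4]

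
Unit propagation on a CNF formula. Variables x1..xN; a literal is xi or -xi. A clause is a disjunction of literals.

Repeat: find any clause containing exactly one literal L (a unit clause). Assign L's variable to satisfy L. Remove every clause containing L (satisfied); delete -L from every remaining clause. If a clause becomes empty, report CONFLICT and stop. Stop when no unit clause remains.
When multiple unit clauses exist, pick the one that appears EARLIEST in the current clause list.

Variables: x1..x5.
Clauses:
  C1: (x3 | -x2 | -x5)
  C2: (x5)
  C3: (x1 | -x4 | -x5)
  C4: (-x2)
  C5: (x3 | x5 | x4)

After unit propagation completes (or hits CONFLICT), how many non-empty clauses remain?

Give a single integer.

Answer: 1

Derivation:
unit clause [5] forces x5=T; simplify:
  drop -5 from [3, -2, -5] -> [3, -2]
  drop -5 from [1, -4, -5] -> [1, -4]
  satisfied 2 clause(s); 3 remain; assigned so far: [5]
unit clause [-2] forces x2=F; simplify:
  satisfied 2 clause(s); 1 remain; assigned so far: [2, 5]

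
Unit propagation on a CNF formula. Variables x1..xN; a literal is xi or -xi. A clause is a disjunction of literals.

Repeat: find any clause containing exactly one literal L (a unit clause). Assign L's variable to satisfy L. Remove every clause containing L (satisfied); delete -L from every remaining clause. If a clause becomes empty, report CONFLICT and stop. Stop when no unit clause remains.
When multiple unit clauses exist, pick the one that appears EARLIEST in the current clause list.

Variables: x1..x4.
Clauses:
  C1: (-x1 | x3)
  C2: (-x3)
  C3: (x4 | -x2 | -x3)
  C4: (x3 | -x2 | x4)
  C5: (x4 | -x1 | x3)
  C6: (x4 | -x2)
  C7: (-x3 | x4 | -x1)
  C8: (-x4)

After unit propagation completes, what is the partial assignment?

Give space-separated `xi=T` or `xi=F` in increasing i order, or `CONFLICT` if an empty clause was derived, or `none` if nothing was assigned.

unit clause [-3] forces x3=F; simplify:
  drop 3 from [-1, 3] -> [-1]
  drop 3 from [3, -2, 4] -> [-2, 4]
  drop 3 from [4, -1, 3] -> [4, -1]
  satisfied 3 clause(s); 5 remain; assigned so far: [3]
unit clause [-1] forces x1=F; simplify:
  satisfied 2 clause(s); 3 remain; assigned so far: [1, 3]
unit clause [-4] forces x4=F; simplify:
  drop 4 from [-2, 4] -> [-2]
  drop 4 from [4, -2] -> [-2]
  satisfied 1 clause(s); 2 remain; assigned so far: [1, 3, 4]
unit clause [-2] forces x2=F; simplify:
  satisfied 2 clause(s); 0 remain; assigned so far: [1, 2, 3, 4]

Answer: x1=F x2=F x3=F x4=F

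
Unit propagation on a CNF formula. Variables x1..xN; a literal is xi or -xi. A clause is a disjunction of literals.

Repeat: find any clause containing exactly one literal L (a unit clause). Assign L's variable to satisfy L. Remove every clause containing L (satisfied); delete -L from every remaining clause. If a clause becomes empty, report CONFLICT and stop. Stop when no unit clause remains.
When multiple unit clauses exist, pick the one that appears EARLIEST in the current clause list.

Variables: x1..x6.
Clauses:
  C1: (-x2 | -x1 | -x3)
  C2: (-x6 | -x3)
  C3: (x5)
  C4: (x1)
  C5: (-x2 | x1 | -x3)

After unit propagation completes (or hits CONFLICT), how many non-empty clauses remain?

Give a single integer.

Answer: 2

Derivation:
unit clause [5] forces x5=T; simplify:
  satisfied 1 clause(s); 4 remain; assigned so far: [5]
unit clause [1] forces x1=T; simplify:
  drop -1 from [-2, -1, -3] -> [-2, -3]
  satisfied 2 clause(s); 2 remain; assigned so far: [1, 5]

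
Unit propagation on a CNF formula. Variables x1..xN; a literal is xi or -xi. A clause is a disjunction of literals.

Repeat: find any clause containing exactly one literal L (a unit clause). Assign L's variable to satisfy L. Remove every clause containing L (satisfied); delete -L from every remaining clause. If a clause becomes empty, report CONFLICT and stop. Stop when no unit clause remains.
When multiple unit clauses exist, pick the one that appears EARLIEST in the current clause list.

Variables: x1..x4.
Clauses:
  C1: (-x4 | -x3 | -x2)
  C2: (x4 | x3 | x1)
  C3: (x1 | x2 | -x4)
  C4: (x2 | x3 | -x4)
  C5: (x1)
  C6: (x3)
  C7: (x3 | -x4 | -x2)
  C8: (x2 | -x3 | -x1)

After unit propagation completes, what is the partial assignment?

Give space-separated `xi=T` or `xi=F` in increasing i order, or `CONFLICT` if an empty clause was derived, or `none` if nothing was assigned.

unit clause [1] forces x1=T; simplify:
  drop -1 from [2, -3, -1] -> [2, -3]
  satisfied 3 clause(s); 5 remain; assigned so far: [1]
unit clause [3] forces x3=T; simplify:
  drop -3 from [-4, -3, -2] -> [-4, -2]
  drop -3 from [2, -3] -> [2]
  satisfied 3 clause(s); 2 remain; assigned so far: [1, 3]
unit clause [2] forces x2=T; simplify:
  drop -2 from [-4, -2] -> [-4]
  satisfied 1 clause(s); 1 remain; assigned so far: [1, 2, 3]
unit clause [-4] forces x4=F; simplify:
  satisfied 1 clause(s); 0 remain; assigned so far: [1, 2, 3, 4]

Answer: x1=T x2=T x3=T x4=F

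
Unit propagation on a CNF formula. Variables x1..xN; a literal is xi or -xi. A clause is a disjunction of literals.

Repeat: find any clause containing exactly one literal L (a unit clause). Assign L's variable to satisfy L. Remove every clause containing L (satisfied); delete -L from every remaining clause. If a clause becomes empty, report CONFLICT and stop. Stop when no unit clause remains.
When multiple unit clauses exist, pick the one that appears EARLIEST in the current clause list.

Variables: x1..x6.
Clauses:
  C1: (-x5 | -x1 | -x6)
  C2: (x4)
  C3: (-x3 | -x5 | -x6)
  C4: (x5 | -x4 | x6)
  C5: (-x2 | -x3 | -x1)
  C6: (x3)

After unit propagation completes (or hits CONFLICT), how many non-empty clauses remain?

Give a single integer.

unit clause [4] forces x4=T; simplify:
  drop -4 from [5, -4, 6] -> [5, 6]
  satisfied 1 clause(s); 5 remain; assigned so far: [4]
unit clause [3] forces x3=T; simplify:
  drop -3 from [-3, -5, -6] -> [-5, -6]
  drop -3 from [-2, -3, -1] -> [-2, -1]
  satisfied 1 clause(s); 4 remain; assigned so far: [3, 4]

Answer: 4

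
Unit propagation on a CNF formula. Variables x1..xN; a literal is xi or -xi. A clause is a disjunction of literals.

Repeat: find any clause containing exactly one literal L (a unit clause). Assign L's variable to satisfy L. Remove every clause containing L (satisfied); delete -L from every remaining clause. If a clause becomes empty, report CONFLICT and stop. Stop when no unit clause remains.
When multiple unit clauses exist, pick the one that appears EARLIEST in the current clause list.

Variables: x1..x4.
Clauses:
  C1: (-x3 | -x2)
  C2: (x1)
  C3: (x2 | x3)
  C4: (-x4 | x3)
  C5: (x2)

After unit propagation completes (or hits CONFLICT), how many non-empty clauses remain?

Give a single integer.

Answer: 0

Derivation:
unit clause [1] forces x1=T; simplify:
  satisfied 1 clause(s); 4 remain; assigned so far: [1]
unit clause [2] forces x2=T; simplify:
  drop -2 from [-3, -2] -> [-3]
  satisfied 2 clause(s); 2 remain; assigned so far: [1, 2]
unit clause [-3] forces x3=F; simplify:
  drop 3 from [-4, 3] -> [-4]
  satisfied 1 clause(s); 1 remain; assigned so far: [1, 2, 3]
unit clause [-4] forces x4=F; simplify:
  satisfied 1 clause(s); 0 remain; assigned so far: [1, 2, 3, 4]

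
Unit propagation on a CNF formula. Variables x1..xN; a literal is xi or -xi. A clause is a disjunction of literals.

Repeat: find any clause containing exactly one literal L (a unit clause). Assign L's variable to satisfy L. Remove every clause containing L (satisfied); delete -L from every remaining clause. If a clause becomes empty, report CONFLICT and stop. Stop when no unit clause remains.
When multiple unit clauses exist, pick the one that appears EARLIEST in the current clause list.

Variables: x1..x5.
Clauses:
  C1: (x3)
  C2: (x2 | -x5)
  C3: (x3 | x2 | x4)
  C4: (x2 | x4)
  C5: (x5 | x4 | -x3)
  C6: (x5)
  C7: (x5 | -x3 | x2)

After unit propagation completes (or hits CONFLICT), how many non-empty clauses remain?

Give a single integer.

Answer: 0

Derivation:
unit clause [3] forces x3=T; simplify:
  drop -3 from [5, 4, -3] -> [5, 4]
  drop -3 from [5, -3, 2] -> [5, 2]
  satisfied 2 clause(s); 5 remain; assigned so far: [3]
unit clause [5] forces x5=T; simplify:
  drop -5 from [2, -5] -> [2]
  satisfied 3 clause(s); 2 remain; assigned so far: [3, 5]
unit clause [2] forces x2=T; simplify:
  satisfied 2 clause(s); 0 remain; assigned so far: [2, 3, 5]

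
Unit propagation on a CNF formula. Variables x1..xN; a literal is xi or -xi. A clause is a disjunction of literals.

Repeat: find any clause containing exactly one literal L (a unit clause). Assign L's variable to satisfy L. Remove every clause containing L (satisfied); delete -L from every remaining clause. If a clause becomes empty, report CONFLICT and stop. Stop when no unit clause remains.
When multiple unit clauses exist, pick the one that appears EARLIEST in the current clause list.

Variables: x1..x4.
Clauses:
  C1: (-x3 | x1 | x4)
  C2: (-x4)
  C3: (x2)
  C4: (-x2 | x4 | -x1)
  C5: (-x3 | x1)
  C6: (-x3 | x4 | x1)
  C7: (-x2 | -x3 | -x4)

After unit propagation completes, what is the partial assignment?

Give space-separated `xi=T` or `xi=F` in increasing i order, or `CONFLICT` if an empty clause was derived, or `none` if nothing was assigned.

unit clause [-4] forces x4=F; simplify:
  drop 4 from [-3, 1, 4] -> [-3, 1]
  drop 4 from [-2, 4, -1] -> [-2, -1]
  drop 4 from [-3, 4, 1] -> [-3, 1]
  satisfied 2 clause(s); 5 remain; assigned so far: [4]
unit clause [2] forces x2=T; simplify:
  drop -2 from [-2, -1] -> [-1]
  satisfied 1 clause(s); 4 remain; assigned so far: [2, 4]
unit clause [-1] forces x1=F; simplify:
  drop 1 from [-3, 1] -> [-3]
  drop 1 from [-3, 1] -> [-3]
  drop 1 from [-3, 1] -> [-3]
  satisfied 1 clause(s); 3 remain; assigned so far: [1, 2, 4]
unit clause [-3] forces x3=F; simplify:
  satisfied 3 clause(s); 0 remain; assigned so far: [1, 2, 3, 4]

Answer: x1=F x2=T x3=F x4=F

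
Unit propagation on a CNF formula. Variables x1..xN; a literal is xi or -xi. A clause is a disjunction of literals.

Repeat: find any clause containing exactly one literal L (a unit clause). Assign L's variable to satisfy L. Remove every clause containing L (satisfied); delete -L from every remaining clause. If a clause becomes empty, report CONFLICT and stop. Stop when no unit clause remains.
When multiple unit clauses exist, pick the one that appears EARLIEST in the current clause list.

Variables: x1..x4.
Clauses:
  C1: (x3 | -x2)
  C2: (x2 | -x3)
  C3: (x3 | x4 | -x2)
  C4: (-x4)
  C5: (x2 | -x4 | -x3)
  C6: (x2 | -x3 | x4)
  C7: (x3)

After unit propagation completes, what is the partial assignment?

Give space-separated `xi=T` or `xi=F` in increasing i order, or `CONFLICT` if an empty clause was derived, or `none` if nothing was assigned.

unit clause [-4] forces x4=F; simplify:
  drop 4 from [3, 4, -2] -> [3, -2]
  drop 4 from [2, -3, 4] -> [2, -3]
  satisfied 2 clause(s); 5 remain; assigned so far: [4]
unit clause [3] forces x3=T; simplify:
  drop -3 from [2, -3] -> [2]
  drop -3 from [2, -3] -> [2]
  satisfied 3 clause(s); 2 remain; assigned so far: [3, 4]
unit clause [2] forces x2=T; simplify:
  satisfied 2 clause(s); 0 remain; assigned so far: [2, 3, 4]

Answer: x2=T x3=T x4=F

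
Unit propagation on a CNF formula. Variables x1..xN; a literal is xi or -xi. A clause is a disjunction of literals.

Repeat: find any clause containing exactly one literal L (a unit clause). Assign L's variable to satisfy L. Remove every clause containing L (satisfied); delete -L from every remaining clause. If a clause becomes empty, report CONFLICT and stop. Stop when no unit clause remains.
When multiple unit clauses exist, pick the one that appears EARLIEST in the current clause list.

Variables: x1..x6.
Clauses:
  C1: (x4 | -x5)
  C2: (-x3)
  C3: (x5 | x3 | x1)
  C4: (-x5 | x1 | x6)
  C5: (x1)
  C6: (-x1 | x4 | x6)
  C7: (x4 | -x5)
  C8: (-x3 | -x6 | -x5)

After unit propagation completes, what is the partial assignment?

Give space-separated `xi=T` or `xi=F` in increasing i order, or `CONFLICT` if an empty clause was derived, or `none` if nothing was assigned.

Answer: x1=T x3=F

Derivation:
unit clause [-3] forces x3=F; simplify:
  drop 3 from [5, 3, 1] -> [5, 1]
  satisfied 2 clause(s); 6 remain; assigned so far: [3]
unit clause [1] forces x1=T; simplify:
  drop -1 from [-1, 4, 6] -> [4, 6]
  satisfied 3 clause(s); 3 remain; assigned so far: [1, 3]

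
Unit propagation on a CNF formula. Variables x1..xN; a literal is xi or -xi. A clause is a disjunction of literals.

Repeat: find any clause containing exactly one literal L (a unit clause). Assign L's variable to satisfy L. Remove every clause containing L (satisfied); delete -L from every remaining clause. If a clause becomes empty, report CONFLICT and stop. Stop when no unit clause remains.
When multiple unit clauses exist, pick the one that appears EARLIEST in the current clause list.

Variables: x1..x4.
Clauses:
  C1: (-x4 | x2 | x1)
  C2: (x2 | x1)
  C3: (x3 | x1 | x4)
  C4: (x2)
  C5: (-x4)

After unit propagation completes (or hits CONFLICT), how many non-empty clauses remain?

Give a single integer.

Answer: 1

Derivation:
unit clause [2] forces x2=T; simplify:
  satisfied 3 clause(s); 2 remain; assigned so far: [2]
unit clause [-4] forces x4=F; simplify:
  drop 4 from [3, 1, 4] -> [3, 1]
  satisfied 1 clause(s); 1 remain; assigned so far: [2, 4]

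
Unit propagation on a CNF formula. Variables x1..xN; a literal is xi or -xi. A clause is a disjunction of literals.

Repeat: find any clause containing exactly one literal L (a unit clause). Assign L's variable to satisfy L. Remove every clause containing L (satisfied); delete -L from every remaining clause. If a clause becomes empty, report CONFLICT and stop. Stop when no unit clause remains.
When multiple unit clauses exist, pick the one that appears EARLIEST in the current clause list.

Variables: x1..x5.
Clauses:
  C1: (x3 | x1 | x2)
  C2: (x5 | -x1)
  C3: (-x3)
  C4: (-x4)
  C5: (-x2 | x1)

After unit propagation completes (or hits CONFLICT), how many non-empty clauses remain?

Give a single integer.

unit clause [-3] forces x3=F; simplify:
  drop 3 from [3, 1, 2] -> [1, 2]
  satisfied 1 clause(s); 4 remain; assigned so far: [3]
unit clause [-4] forces x4=F; simplify:
  satisfied 1 clause(s); 3 remain; assigned so far: [3, 4]

Answer: 3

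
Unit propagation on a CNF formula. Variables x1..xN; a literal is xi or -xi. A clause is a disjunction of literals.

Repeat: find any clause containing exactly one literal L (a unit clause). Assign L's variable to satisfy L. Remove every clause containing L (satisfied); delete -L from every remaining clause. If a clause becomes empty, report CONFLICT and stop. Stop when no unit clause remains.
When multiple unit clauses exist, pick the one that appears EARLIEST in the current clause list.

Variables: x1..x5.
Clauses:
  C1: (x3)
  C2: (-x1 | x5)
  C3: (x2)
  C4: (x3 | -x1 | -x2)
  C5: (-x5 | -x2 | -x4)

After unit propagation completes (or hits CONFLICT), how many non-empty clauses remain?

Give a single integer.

unit clause [3] forces x3=T; simplify:
  satisfied 2 clause(s); 3 remain; assigned so far: [3]
unit clause [2] forces x2=T; simplify:
  drop -2 from [-5, -2, -4] -> [-5, -4]
  satisfied 1 clause(s); 2 remain; assigned so far: [2, 3]

Answer: 2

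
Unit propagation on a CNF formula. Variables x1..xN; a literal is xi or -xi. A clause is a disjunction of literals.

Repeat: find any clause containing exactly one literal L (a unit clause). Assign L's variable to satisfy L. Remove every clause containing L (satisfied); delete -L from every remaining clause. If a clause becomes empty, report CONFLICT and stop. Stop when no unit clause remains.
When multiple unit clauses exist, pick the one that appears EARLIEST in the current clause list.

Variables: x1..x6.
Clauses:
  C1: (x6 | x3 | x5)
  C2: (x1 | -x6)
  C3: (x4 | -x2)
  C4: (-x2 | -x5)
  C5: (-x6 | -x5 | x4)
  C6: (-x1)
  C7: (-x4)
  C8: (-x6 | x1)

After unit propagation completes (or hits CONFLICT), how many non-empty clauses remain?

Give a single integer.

unit clause [-1] forces x1=F; simplify:
  drop 1 from [1, -6] -> [-6]
  drop 1 from [-6, 1] -> [-6]
  satisfied 1 clause(s); 7 remain; assigned so far: [1]
unit clause [-6] forces x6=F; simplify:
  drop 6 from [6, 3, 5] -> [3, 5]
  satisfied 3 clause(s); 4 remain; assigned so far: [1, 6]
unit clause [-4] forces x4=F; simplify:
  drop 4 from [4, -2] -> [-2]
  satisfied 1 clause(s); 3 remain; assigned so far: [1, 4, 6]
unit clause [-2] forces x2=F; simplify:
  satisfied 2 clause(s); 1 remain; assigned so far: [1, 2, 4, 6]

Answer: 1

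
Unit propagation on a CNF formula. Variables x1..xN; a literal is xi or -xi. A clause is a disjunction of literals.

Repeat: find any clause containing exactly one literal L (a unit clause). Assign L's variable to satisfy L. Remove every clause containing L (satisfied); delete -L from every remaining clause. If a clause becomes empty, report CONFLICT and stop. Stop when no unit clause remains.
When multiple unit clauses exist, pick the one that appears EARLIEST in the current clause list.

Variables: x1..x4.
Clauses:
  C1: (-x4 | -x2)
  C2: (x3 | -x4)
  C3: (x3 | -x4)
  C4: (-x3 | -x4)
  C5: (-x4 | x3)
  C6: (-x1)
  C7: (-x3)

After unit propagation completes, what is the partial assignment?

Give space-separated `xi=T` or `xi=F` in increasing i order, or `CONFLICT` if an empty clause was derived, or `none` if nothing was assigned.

unit clause [-1] forces x1=F; simplify:
  satisfied 1 clause(s); 6 remain; assigned so far: [1]
unit clause [-3] forces x3=F; simplify:
  drop 3 from [3, -4] -> [-4]
  drop 3 from [3, -4] -> [-4]
  drop 3 from [-4, 3] -> [-4]
  satisfied 2 clause(s); 4 remain; assigned so far: [1, 3]
unit clause [-4] forces x4=F; simplify:
  satisfied 4 clause(s); 0 remain; assigned so far: [1, 3, 4]

Answer: x1=F x3=F x4=F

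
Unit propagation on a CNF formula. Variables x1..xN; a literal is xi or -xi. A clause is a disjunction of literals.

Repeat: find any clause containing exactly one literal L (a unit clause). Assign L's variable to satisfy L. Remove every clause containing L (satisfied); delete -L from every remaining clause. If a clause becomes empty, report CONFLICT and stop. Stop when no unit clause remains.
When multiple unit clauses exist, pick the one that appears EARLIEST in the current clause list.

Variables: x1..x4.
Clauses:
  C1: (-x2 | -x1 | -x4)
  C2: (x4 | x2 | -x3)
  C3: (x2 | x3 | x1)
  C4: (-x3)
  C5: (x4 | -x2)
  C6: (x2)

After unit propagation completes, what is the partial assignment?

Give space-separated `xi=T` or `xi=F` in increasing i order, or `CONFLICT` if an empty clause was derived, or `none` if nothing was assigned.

Answer: x1=F x2=T x3=F x4=T

Derivation:
unit clause [-3] forces x3=F; simplify:
  drop 3 from [2, 3, 1] -> [2, 1]
  satisfied 2 clause(s); 4 remain; assigned so far: [3]
unit clause [2] forces x2=T; simplify:
  drop -2 from [-2, -1, -4] -> [-1, -4]
  drop -2 from [4, -2] -> [4]
  satisfied 2 clause(s); 2 remain; assigned so far: [2, 3]
unit clause [4] forces x4=T; simplify:
  drop -4 from [-1, -4] -> [-1]
  satisfied 1 clause(s); 1 remain; assigned so far: [2, 3, 4]
unit clause [-1] forces x1=F; simplify:
  satisfied 1 clause(s); 0 remain; assigned so far: [1, 2, 3, 4]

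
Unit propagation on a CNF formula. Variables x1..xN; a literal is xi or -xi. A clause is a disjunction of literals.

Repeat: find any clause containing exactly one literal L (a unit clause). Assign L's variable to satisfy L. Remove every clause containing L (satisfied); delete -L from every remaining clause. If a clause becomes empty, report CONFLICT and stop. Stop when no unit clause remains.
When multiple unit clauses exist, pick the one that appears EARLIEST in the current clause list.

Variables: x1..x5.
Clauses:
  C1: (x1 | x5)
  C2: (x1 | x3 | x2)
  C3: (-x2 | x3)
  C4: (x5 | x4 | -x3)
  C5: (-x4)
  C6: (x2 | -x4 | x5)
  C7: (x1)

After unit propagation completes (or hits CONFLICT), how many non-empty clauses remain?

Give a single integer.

Answer: 2

Derivation:
unit clause [-4] forces x4=F; simplify:
  drop 4 from [5, 4, -3] -> [5, -3]
  satisfied 2 clause(s); 5 remain; assigned so far: [4]
unit clause [1] forces x1=T; simplify:
  satisfied 3 clause(s); 2 remain; assigned so far: [1, 4]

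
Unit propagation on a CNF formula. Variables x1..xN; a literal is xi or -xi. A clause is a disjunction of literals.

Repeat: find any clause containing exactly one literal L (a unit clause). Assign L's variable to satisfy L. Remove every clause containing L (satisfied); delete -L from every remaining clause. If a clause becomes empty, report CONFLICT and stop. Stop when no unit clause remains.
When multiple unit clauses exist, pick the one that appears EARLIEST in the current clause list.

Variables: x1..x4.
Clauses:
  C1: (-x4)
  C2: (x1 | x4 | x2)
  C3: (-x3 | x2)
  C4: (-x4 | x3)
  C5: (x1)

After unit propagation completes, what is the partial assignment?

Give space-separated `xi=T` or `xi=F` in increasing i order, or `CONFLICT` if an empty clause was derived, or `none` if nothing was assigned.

unit clause [-4] forces x4=F; simplify:
  drop 4 from [1, 4, 2] -> [1, 2]
  satisfied 2 clause(s); 3 remain; assigned so far: [4]
unit clause [1] forces x1=T; simplify:
  satisfied 2 clause(s); 1 remain; assigned so far: [1, 4]

Answer: x1=T x4=F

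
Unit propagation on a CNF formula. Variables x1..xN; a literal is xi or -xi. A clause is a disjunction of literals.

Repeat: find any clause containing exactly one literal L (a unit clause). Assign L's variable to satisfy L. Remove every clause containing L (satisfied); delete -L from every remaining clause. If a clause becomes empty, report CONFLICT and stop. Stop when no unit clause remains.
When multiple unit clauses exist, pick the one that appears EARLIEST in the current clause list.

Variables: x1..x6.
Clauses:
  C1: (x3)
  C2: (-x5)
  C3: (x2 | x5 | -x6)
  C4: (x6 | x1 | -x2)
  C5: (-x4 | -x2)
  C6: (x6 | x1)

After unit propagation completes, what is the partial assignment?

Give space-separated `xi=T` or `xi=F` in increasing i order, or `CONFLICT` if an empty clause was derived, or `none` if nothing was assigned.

Answer: x3=T x5=F

Derivation:
unit clause [3] forces x3=T; simplify:
  satisfied 1 clause(s); 5 remain; assigned so far: [3]
unit clause [-5] forces x5=F; simplify:
  drop 5 from [2, 5, -6] -> [2, -6]
  satisfied 1 clause(s); 4 remain; assigned so far: [3, 5]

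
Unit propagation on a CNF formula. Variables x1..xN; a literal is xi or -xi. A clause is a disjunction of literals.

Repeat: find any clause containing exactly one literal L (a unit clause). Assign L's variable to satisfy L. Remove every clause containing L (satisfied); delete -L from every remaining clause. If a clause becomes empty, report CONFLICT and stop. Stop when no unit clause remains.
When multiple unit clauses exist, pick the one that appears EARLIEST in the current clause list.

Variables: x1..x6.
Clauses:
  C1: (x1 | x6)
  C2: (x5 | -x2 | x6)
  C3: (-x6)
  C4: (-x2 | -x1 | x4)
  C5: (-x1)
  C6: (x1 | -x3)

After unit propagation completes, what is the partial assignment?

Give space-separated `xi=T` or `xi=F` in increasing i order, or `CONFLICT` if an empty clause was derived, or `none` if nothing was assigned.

unit clause [-6] forces x6=F; simplify:
  drop 6 from [1, 6] -> [1]
  drop 6 from [5, -2, 6] -> [5, -2]
  satisfied 1 clause(s); 5 remain; assigned so far: [6]
unit clause [1] forces x1=T; simplify:
  drop -1 from [-2, -1, 4] -> [-2, 4]
  drop -1 from [-1] -> [] (empty!)
  satisfied 2 clause(s); 3 remain; assigned so far: [1, 6]
CONFLICT (empty clause)

Answer: CONFLICT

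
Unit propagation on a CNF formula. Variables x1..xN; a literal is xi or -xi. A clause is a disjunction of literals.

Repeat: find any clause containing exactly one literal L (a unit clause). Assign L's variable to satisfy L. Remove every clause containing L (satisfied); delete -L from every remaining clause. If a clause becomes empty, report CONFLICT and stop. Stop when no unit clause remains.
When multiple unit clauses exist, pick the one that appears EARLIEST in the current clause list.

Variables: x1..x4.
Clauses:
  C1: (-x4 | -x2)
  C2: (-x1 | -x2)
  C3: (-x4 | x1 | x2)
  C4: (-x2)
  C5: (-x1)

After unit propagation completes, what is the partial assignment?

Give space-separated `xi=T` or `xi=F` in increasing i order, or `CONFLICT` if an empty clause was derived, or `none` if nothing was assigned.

Answer: x1=F x2=F x4=F

Derivation:
unit clause [-2] forces x2=F; simplify:
  drop 2 from [-4, 1, 2] -> [-4, 1]
  satisfied 3 clause(s); 2 remain; assigned so far: [2]
unit clause [-1] forces x1=F; simplify:
  drop 1 from [-4, 1] -> [-4]
  satisfied 1 clause(s); 1 remain; assigned so far: [1, 2]
unit clause [-4] forces x4=F; simplify:
  satisfied 1 clause(s); 0 remain; assigned so far: [1, 2, 4]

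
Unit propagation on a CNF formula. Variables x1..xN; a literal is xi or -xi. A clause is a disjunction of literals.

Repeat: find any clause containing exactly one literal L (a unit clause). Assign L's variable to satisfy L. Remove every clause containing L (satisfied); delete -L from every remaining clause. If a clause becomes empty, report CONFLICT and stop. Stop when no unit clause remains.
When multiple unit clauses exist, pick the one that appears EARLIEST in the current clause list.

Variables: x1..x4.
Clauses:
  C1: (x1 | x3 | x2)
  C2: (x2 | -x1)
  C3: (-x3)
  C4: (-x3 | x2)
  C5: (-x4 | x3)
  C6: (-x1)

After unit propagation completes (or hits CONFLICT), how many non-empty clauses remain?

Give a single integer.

Answer: 0

Derivation:
unit clause [-3] forces x3=F; simplify:
  drop 3 from [1, 3, 2] -> [1, 2]
  drop 3 from [-4, 3] -> [-4]
  satisfied 2 clause(s); 4 remain; assigned so far: [3]
unit clause [-4] forces x4=F; simplify:
  satisfied 1 clause(s); 3 remain; assigned so far: [3, 4]
unit clause [-1] forces x1=F; simplify:
  drop 1 from [1, 2] -> [2]
  satisfied 2 clause(s); 1 remain; assigned so far: [1, 3, 4]
unit clause [2] forces x2=T; simplify:
  satisfied 1 clause(s); 0 remain; assigned so far: [1, 2, 3, 4]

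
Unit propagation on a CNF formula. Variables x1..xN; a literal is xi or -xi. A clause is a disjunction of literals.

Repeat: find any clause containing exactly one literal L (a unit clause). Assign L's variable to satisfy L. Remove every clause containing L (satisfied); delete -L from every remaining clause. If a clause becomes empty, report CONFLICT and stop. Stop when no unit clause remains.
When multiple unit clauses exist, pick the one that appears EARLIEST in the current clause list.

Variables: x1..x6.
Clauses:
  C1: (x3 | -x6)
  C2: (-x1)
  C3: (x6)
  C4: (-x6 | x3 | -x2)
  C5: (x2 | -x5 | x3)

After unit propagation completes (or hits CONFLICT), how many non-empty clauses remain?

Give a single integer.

Answer: 0

Derivation:
unit clause [-1] forces x1=F; simplify:
  satisfied 1 clause(s); 4 remain; assigned so far: [1]
unit clause [6] forces x6=T; simplify:
  drop -6 from [3, -6] -> [3]
  drop -6 from [-6, 3, -2] -> [3, -2]
  satisfied 1 clause(s); 3 remain; assigned so far: [1, 6]
unit clause [3] forces x3=T; simplify:
  satisfied 3 clause(s); 0 remain; assigned so far: [1, 3, 6]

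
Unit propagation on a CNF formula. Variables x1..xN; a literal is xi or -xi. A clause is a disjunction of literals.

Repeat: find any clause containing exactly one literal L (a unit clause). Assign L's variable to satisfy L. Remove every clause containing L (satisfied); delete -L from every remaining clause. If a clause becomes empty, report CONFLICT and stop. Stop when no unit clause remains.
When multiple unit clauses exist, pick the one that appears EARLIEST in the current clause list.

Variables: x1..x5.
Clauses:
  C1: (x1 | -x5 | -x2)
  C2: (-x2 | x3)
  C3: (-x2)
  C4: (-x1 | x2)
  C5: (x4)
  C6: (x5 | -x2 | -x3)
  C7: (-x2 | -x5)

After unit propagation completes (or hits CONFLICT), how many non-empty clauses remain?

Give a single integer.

Answer: 0

Derivation:
unit clause [-2] forces x2=F; simplify:
  drop 2 from [-1, 2] -> [-1]
  satisfied 5 clause(s); 2 remain; assigned so far: [2]
unit clause [-1] forces x1=F; simplify:
  satisfied 1 clause(s); 1 remain; assigned so far: [1, 2]
unit clause [4] forces x4=T; simplify:
  satisfied 1 clause(s); 0 remain; assigned so far: [1, 2, 4]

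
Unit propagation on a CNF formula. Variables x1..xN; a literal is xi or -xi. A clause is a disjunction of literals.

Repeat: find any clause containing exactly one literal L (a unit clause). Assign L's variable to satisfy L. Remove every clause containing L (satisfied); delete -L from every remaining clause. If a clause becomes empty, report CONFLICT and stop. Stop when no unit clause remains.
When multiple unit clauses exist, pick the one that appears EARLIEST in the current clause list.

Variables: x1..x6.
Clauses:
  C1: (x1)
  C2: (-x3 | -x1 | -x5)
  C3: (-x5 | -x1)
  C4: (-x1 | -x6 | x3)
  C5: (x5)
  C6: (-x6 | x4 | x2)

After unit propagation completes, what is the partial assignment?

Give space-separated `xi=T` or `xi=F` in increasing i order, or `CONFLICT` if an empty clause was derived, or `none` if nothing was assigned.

unit clause [1] forces x1=T; simplify:
  drop -1 from [-3, -1, -5] -> [-3, -5]
  drop -1 from [-5, -1] -> [-5]
  drop -1 from [-1, -6, 3] -> [-6, 3]
  satisfied 1 clause(s); 5 remain; assigned so far: [1]
unit clause [-5] forces x5=F; simplify:
  drop 5 from [5] -> [] (empty!)
  satisfied 2 clause(s); 3 remain; assigned so far: [1, 5]
CONFLICT (empty clause)

Answer: CONFLICT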